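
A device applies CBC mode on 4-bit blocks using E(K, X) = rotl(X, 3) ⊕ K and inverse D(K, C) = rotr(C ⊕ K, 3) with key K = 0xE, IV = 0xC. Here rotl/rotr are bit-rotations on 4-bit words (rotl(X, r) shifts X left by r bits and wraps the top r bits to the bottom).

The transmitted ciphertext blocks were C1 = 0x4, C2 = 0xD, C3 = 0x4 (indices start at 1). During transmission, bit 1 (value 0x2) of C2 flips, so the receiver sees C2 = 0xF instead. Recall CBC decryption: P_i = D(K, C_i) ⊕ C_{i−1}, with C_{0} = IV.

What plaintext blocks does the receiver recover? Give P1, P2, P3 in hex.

Only C2 changed, to 0xF. In CBC, a change in C_i garbles P_i and flips the same bit in P_{i+1}. Decrypting the received ciphertext:
P1: D(K, 0x4) = 0x5; 0x5 ⊕ 0xC = 0x9.
P2: D(K, 0xF) = 0x2; 0x2 ⊕ 0x4 = 0x6.
P3: D(K, 0x4) = 0x5; 0x5 ⊕ 0xF = 0xA.
Blocks that differ from the original plaintext: P2, P3.

P1 = 0x9, P2 = 0x6, P3 = 0xA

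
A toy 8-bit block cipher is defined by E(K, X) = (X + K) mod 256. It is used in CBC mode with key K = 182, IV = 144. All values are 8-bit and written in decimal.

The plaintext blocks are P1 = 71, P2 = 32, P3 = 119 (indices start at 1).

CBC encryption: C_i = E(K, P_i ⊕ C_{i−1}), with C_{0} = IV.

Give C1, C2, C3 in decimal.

C1: P1 ⊕ 144 = 215; E(K, 215) = 141.
C2: P2 ⊕ 141 = 173; E(K, 173) = 99.
C3: P3 ⊕ 99 = 20; E(K, 20) = 202.

C1 = 141, C2 = 99, C3 = 202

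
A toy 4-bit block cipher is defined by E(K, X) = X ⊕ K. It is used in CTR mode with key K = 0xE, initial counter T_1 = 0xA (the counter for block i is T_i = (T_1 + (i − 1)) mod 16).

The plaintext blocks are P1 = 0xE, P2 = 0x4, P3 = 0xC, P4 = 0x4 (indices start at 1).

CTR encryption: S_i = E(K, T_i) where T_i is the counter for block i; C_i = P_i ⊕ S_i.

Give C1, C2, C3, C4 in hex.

C1 = 0xA, C2 = 0x1, C3 = 0xE, C4 = 0x7

C1: T = 0xA, S = E(K, T) = 0x4; 0xE ⊕ 0x4 = 0xA.
C2: T = 0xB, S = E(K, T) = 0x5; 0x4 ⊕ 0x5 = 0x1.
C3: T = 0xC, S = E(K, T) = 0x2; 0xC ⊕ 0x2 = 0xE.
C4: T = 0xD, S = E(K, T) = 0x3; 0x4 ⊕ 0x3 = 0x7.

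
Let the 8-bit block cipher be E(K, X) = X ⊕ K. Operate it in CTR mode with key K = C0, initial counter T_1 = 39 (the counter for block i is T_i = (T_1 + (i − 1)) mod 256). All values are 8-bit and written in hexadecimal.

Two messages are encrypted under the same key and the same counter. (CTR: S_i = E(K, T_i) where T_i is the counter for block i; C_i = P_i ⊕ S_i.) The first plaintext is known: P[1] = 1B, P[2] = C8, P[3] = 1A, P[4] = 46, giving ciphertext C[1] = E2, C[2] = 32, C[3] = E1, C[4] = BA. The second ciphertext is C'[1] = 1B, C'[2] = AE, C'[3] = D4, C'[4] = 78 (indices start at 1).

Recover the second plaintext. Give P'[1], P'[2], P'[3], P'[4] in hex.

P'[1] = E2, P'[2] = 54, P'[3] = 2F, P'[4] = 84

In CTR with a reused counter, both messages share the same keystream S_i, so C_i ⊕ C'_i = P_i ⊕ P'_i and thus P'_i = P_i ⊕ C_i ⊕ C'_i.
P'[1]: 1B ⊕ E2 ⊕ 1B = E2.
P'[2]: C8 ⊕ 32 ⊕ AE = 54.
P'[3]: 1A ⊕ E1 ⊕ D4 = 2F.
P'[4]: 46 ⊕ BA ⊕ 78 = 84.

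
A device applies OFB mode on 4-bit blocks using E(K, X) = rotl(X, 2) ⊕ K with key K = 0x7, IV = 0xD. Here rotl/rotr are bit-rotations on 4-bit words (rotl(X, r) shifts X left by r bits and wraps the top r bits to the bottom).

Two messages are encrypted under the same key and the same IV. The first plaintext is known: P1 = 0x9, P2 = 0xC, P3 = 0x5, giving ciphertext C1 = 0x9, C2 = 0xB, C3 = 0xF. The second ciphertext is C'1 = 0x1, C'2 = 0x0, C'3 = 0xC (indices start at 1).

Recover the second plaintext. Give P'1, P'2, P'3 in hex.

In OFB with a reused IV, both messages share the same keystream S_i, so C_i ⊕ C'_i = P_i ⊕ P'_i and thus P'_i = P_i ⊕ C_i ⊕ C'_i.
P'1: 0x9 ⊕ 0x9 ⊕ 0x1 = 0x1.
P'2: 0xC ⊕ 0xB ⊕ 0x0 = 0x7.
P'3: 0x5 ⊕ 0xF ⊕ 0xC = 0x6.

P'1 = 0x1, P'2 = 0x7, P'3 = 0x6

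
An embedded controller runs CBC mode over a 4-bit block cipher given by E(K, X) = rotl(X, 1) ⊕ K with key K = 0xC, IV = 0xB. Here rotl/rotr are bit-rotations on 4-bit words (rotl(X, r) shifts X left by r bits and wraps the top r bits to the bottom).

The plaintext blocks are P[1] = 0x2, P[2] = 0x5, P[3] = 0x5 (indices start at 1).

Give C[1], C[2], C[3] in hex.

C[1] = 0xF, C[2] = 0x9, C[3] = 0x5

CBC encryption: C_i = E(K, P_i ⊕ C_{i−1}), with C_{0} = IV.
C[1]: P[1] ⊕ 0xB = 0x9; E(K, 0x9) = 0xF.
C[2]: P[2] ⊕ 0xF = 0xA; E(K, 0xA) = 0x9.
C[3]: P[3] ⊕ 0x9 = 0xC; E(K, 0xC) = 0x5.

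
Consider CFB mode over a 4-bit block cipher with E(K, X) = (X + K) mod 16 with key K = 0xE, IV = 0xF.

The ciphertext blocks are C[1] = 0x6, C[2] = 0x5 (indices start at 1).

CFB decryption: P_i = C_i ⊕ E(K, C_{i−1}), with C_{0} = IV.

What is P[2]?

P[2]: E(K, 0x6) = 0x4; 0x5 ⊕ 0x4 = 0x1.

P[2] = 0x1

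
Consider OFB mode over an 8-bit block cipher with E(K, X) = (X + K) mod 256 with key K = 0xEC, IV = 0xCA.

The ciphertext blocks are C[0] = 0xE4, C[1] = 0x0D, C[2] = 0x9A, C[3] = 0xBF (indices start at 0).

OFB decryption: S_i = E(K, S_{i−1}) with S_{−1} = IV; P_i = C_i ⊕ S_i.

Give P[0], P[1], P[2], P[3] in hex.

P[0]: S = E(K, 0xCA) = 0xB6; 0xE4 ⊕ 0xB6 = 0x52.
P[1]: S = E(K, 0xB6) = 0xA2; 0x0D ⊕ 0xA2 = 0xAF.
P[2]: S = E(K, 0xA2) = 0x8E; 0x9A ⊕ 0x8E = 0x14.
P[3]: S = E(K, 0x8E) = 0x7A; 0xBF ⊕ 0x7A = 0xC5.

P[0] = 0x52, P[1] = 0xAF, P[2] = 0x14, P[3] = 0xC5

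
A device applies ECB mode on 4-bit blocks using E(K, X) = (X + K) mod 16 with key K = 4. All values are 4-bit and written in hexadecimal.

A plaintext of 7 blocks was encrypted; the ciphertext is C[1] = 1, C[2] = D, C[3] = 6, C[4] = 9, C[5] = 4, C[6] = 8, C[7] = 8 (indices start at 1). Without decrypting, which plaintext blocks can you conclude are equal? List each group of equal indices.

P[6] = P[7]

ECB encrypts each block independently with the same key, so equal ciphertext blocks imply equal plaintext blocks.
C[6] = C[7] = 8, so P[6] = P[7].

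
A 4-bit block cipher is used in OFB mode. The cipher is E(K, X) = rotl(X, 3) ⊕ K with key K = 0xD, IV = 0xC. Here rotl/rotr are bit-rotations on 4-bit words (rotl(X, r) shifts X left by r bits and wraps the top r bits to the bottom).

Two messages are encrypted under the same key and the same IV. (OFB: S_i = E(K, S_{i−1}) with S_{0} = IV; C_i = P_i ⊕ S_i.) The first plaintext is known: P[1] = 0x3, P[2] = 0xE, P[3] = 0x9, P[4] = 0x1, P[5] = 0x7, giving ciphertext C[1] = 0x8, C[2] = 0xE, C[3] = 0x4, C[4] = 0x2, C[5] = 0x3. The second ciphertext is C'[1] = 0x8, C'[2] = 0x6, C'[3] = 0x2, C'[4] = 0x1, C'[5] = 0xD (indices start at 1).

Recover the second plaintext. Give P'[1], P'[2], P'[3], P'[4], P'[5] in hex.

P'[1] = 0x3, P'[2] = 0x6, P'[3] = 0xF, P'[4] = 0x2, P'[5] = 0x9

In OFB with a reused IV, both messages share the same keystream S_i, so C_i ⊕ C'_i = P_i ⊕ P'_i and thus P'_i = P_i ⊕ C_i ⊕ C'_i.
P'[1]: 0x3 ⊕ 0x8 ⊕ 0x8 = 0x3.
P'[2]: 0xE ⊕ 0xE ⊕ 0x6 = 0x6.
P'[3]: 0x9 ⊕ 0x4 ⊕ 0x2 = 0xF.
P'[4]: 0x1 ⊕ 0x2 ⊕ 0x1 = 0x2.
P'[5]: 0x7 ⊕ 0x3 ⊕ 0xD = 0x9.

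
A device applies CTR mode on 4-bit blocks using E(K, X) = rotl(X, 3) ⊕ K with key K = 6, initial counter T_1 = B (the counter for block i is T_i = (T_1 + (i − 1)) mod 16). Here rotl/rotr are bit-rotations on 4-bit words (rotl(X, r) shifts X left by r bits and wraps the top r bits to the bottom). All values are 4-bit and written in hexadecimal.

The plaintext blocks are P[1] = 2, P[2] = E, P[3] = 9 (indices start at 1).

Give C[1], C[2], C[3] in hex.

CTR encryption: S_i = E(K, T_i) where T_i is the counter for block i; C_i = P_i ⊕ S_i.
C[1]: T = B, S = E(K, T) = B; 2 ⊕ B = 9.
C[2]: T = C, S = E(K, T) = 0; E ⊕ 0 = E.
C[3]: T = D, S = E(K, T) = 8; 9 ⊕ 8 = 1.

C[1] = 9, C[2] = E, C[3] = 1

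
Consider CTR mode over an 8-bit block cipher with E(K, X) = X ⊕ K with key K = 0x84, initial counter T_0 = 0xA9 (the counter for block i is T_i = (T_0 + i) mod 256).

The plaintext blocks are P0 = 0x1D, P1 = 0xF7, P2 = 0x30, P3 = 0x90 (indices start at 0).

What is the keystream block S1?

CTR encryption: S_i = E(K, T_i) where T_i is the counter for block i; C_i = P_i ⊕ S_i.
C0: T = 0xA9, S = E(K, T) = 0x2D; 0x1D ⊕ 0x2D = 0x30.
C1: T = 0xAA, S = E(K, T) = 0x2E; 0xF7 ⊕ 0x2E = 0xD9.
So S1 = 0x2E.

0x2E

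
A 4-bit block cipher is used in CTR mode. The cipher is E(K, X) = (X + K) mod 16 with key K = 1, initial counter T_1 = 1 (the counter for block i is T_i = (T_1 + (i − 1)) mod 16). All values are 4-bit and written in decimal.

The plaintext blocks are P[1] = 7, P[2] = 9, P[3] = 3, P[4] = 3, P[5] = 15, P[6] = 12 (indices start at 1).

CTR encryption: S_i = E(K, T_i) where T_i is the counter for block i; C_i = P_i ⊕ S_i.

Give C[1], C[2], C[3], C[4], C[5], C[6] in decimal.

C[1]: T = 1, S = E(K, T) = 2; 7 ⊕ 2 = 5.
C[2]: T = 2, S = E(K, T) = 3; 9 ⊕ 3 = 10.
C[3]: T = 3, S = E(K, T) = 4; 3 ⊕ 4 = 7.
C[4]: T = 4, S = E(K, T) = 5; 3 ⊕ 5 = 6.
C[5]: T = 5, S = E(K, T) = 6; 15 ⊕ 6 = 9.
C[6]: T = 6, S = E(K, T) = 7; 12 ⊕ 7 = 11.

C[1] = 5, C[2] = 10, C[3] = 7, C[4] = 6, C[5] = 9, C[6] = 11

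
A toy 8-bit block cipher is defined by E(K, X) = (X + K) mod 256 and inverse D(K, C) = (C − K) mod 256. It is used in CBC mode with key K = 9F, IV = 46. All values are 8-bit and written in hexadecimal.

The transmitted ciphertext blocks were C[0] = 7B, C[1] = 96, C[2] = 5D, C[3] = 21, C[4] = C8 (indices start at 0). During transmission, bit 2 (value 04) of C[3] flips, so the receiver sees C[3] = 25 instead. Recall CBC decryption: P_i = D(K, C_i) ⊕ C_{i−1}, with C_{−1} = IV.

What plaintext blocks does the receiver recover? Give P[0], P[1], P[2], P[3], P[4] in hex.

P[0] = 9A, P[1] = 8C, P[2] = 28, P[3] = DB, P[4] = 0C

Only C[3] changed, to 25. In CBC, a change in C_i garbles P_i and flips the same bit in P_{i+1}. Decrypting the received ciphertext:
P[0]: D(K, 7B) = DC; DC ⊕ 46 = 9A.
P[1]: D(K, 96) = F7; F7 ⊕ 7B = 8C.
P[2]: D(K, 5D) = BE; BE ⊕ 96 = 28.
P[3]: D(K, 25) = 86; 86 ⊕ 5D = DB.
P[4]: D(K, C8) = 29; 29 ⊕ 25 = 0C.
Blocks that differ from the original plaintext: P[3], P[4].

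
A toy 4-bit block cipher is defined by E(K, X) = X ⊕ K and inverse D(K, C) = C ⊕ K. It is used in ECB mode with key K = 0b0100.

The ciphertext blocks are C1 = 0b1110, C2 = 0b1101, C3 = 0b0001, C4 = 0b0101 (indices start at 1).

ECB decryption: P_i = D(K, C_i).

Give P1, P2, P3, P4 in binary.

P1: D(K, 0b1110) = 0b1010.
P2: D(K, 0b1101) = 0b1001.
P3: D(K, 0b0001) = 0b0101.
P4: D(K, 0b0101) = 0b0001.

P1 = 0b1010, P2 = 0b1001, P3 = 0b0101, P4 = 0b0001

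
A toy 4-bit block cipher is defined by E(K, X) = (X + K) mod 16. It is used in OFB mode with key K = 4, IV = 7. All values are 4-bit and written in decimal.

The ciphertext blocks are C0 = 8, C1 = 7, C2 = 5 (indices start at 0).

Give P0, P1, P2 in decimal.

P0 = 3, P1 = 8, P2 = 6

OFB decryption: S_i = E(K, S_{i−1}) with S_{−1} = IV; P_i = C_i ⊕ S_i.
P0: S = E(K, 7) = 11; 8 ⊕ 11 = 3.
P1: S = E(K, 11) = 15; 7 ⊕ 15 = 8.
P2: S = E(K, 15) = 3; 5 ⊕ 3 = 6.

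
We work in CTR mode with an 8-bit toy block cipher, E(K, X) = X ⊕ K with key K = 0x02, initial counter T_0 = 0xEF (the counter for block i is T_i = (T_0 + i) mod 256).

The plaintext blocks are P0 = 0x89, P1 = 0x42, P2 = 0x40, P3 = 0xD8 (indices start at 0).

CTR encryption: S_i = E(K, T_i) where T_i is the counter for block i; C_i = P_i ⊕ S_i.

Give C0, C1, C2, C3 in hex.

C0 = 0x64, C1 = 0xB0, C2 = 0xB3, C3 = 0x28

C0: T = 0xEF, S = E(K, T) = 0xED; 0x89 ⊕ 0xED = 0x64.
C1: T = 0xF0, S = E(K, T) = 0xF2; 0x42 ⊕ 0xF2 = 0xB0.
C2: T = 0xF1, S = E(K, T) = 0xF3; 0x40 ⊕ 0xF3 = 0xB3.
C3: T = 0xF2, S = E(K, T) = 0xF0; 0xD8 ⊕ 0xF0 = 0x28.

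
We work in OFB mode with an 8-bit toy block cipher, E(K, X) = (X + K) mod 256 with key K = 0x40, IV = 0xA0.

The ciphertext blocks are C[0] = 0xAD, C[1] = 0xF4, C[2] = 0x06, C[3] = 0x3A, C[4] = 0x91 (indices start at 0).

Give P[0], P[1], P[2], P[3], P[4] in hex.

OFB decryption: S_i = E(K, S_{i−1}) with S_{−1} = IV; P_i = C_i ⊕ S_i.
P[0]: S = E(K, 0xA0) = 0xE0; 0xAD ⊕ 0xE0 = 0x4D.
P[1]: S = E(K, 0xE0) = 0x20; 0xF4 ⊕ 0x20 = 0xD4.
P[2]: S = E(K, 0x20) = 0x60; 0x06 ⊕ 0x60 = 0x66.
P[3]: S = E(K, 0x60) = 0xA0; 0x3A ⊕ 0xA0 = 0x9A.
P[4]: S = E(K, 0xA0) = 0xE0; 0x91 ⊕ 0xE0 = 0x71.

P[0] = 0x4D, P[1] = 0xD4, P[2] = 0x66, P[3] = 0x9A, P[4] = 0x71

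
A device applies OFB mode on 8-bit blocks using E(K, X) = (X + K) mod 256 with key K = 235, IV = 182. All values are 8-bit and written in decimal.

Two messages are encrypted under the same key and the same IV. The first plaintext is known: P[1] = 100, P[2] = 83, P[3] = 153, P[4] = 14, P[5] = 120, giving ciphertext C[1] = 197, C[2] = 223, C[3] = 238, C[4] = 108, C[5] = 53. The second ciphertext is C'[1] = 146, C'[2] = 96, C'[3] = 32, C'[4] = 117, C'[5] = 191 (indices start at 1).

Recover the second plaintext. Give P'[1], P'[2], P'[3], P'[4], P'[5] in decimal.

In OFB with a reused IV, both messages share the same keystream S_i, so C_i ⊕ C'_i = P_i ⊕ P'_i and thus P'_i = P_i ⊕ C_i ⊕ C'_i.
P'[1]: 100 ⊕ 197 ⊕ 146 = 51.
P'[2]: 83 ⊕ 223 ⊕ 96 = 236.
P'[3]: 153 ⊕ 238 ⊕ 32 = 87.
P'[4]: 14 ⊕ 108 ⊕ 117 = 23.
P'[5]: 120 ⊕ 53 ⊕ 191 = 242.

P'[1] = 51, P'[2] = 236, P'[3] = 87, P'[4] = 23, P'[5] = 242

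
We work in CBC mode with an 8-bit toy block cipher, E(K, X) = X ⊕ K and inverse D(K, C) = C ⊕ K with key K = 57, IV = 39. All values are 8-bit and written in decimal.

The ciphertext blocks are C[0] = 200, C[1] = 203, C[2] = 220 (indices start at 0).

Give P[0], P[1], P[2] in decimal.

CBC decryption: P_i = D(K, C_i) ⊕ C_{i−1}, with C_{−1} = IV.
P[0]: D(K, 200) = 241; 241 ⊕ 39 = 214.
P[1]: D(K, 203) = 242; 242 ⊕ 200 = 58.
P[2]: D(K, 220) = 229; 229 ⊕ 203 = 46.

P[0] = 214, P[1] = 58, P[2] = 46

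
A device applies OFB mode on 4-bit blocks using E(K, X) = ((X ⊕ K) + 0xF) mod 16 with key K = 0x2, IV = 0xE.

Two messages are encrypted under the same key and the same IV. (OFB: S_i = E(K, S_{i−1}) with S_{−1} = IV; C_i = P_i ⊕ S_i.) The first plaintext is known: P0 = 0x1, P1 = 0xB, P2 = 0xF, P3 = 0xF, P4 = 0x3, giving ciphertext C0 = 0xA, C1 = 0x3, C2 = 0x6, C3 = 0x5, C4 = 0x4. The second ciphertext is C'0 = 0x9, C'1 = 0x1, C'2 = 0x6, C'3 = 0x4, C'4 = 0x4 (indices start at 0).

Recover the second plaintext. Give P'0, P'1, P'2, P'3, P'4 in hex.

P'0 = 0x2, P'1 = 0x9, P'2 = 0xF, P'3 = 0xE, P'4 = 0x3

In OFB with a reused IV, both messages share the same keystream S_i, so C_i ⊕ C'_i = P_i ⊕ P'_i and thus P'_i = P_i ⊕ C_i ⊕ C'_i.
P'0: 0x1 ⊕ 0xA ⊕ 0x9 = 0x2.
P'1: 0xB ⊕ 0x3 ⊕ 0x1 = 0x9.
P'2: 0xF ⊕ 0x6 ⊕ 0x6 = 0xF.
P'3: 0xF ⊕ 0x5 ⊕ 0x4 = 0xE.
P'4: 0x3 ⊕ 0x4 ⊕ 0x4 = 0x3.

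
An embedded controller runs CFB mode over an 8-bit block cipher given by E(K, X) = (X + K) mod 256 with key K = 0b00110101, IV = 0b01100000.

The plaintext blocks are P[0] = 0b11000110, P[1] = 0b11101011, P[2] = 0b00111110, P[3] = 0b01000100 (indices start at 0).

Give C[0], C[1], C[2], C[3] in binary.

C[0] = 0b01010011, C[1] = 0b01100011, C[2] = 0b10100110, C[3] = 0b10011111

CFB encryption: C_i = P_i ⊕ E(K, C_{i−1}), with C_{−1} = IV.
C[0]: E(K, 0b01100000) = 0b10010101; 0b11000110 ⊕ 0b10010101 = 0b01010011.
C[1]: E(K, 0b01010011) = 0b10001000; 0b11101011 ⊕ 0b10001000 = 0b01100011.
C[2]: E(K, 0b01100011) = 0b10011000; 0b00111110 ⊕ 0b10011000 = 0b10100110.
C[3]: E(K, 0b10100110) = 0b11011011; 0b01000100 ⊕ 0b11011011 = 0b10011111.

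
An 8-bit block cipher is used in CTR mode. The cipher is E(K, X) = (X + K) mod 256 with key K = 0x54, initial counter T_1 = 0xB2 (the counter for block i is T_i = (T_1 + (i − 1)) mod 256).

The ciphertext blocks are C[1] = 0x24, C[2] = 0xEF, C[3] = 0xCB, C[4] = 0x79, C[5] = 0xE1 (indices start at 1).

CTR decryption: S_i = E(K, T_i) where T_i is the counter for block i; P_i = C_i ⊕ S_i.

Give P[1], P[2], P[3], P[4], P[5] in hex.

P[1]: T = 0xB2, S = E(K, T) = 0x06; 0x24 ⊕ 0x06 = 0x22.
P[2]: T = 0xB3, S = E(K, T) = 0x07; 0xEF ⊕ 0x07 = 0xE8.
P[3]: T = 0xB4, S = E(K, T) = 0x08; 0xCB ⊕ 0x08 = 0xC3.
P[4]: T = 0xB5, S = E(K, T) = 0x09; 0x79 ⊕ 0x09 = 0x70.
P[5]: T = 0xB6, S = E(K, T) = 0x0A; 0xE1 ⊕ 0x0A = 0xEB.

P[1] = 0x22, P[2] = 0xE8, P[3] = 0xC3, P[4] = 0x70, P[5] = 0xEB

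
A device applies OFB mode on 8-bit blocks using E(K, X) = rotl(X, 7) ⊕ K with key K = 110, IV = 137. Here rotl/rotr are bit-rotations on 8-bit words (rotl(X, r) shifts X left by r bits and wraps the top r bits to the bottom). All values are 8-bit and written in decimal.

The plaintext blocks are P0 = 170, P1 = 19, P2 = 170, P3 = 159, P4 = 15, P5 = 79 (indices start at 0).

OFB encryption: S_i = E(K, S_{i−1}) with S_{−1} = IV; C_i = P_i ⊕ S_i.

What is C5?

C5 = 243

C0: S = E(K, 137) = 170; 170 ⊕ 170 = 0.
C1: S = E(K, 170) = 59; 19 ⊕ 59 = 40.
C2: S = E(K, 59) = 243; 170 ⊕ 243 = 89.
C3: S = E(K, 243) = 151; 159 ⊕ 151 = 8.
C4: S = E(K, 151) = 165; 15 ⊕ 165 = 170.
C5: S = E(K, 165) = 188; 79 ⊕ 188 = 243.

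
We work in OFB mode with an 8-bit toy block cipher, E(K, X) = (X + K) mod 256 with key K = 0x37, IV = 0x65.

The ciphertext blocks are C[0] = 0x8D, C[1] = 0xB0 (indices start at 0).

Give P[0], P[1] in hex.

P[0] = 0x11, P[1] = 0x63

OFB decryption: S_i = E(K, S_{i−1}) with S_{−1} = IV; P_i = C_i ⊕ S_i.
P[0]: S = E(K, 0x65) = 0x9C; 0x8D ⊕ 0x9C = 0x11.
P[1]: S = E(K, 0x9C) = 0xD3; 0xB0 ⊕ 0xD3 = 0x63.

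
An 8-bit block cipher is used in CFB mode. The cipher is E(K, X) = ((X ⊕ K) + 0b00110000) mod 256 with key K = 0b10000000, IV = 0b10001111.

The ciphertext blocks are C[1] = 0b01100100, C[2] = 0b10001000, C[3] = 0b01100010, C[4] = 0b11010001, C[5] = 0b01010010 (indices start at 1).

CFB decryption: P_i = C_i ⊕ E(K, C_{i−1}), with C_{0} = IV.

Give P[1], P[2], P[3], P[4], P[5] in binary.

P[1]: E(K, 0b10001111) = 0b00111111; 0b01100100 ⊕ 0b00111111 = 0b01011011.
P[2]: E(K, 0b01100100) = 0b00010100; 0b10001000 ⊕ 0b00010100 = 0b10011100.
P[3]: E(K, 0b10001000) = 0b00111000; 0b01100010 ⊕ 0b00111000 = 0b01011010.
P[4]: E(K, 0b01100010) = 0b00010010; 0b11010001 ⊕ 0b00010010 = 0b11000011.
P[5]: E(K, 0b11010001) = 0b10000001; 0b01010010 ⊕ 0b10000001 = 0b11010011.

P[1] = 0b01011011, P[2] = 0b10011100, P[3] = 0b01011010, P[4] = 0b11000011, P[5] = 0b11010011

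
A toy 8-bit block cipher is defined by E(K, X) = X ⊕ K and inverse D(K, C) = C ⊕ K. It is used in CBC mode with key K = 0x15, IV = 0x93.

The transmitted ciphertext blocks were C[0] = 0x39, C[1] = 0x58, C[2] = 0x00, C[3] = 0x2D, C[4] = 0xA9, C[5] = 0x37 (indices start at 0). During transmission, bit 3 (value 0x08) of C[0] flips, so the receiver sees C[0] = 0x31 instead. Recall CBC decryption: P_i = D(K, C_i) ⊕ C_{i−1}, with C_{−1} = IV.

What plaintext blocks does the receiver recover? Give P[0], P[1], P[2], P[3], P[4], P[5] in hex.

Only C[0] changed, to 0x31. In CBC, a change in C_i garbles P_i and flips the same bit in P_{i+1}. Decrypting the received ciphertext:
P[0]: D(K, 0x31) = 0x24; 0x24 ⊕ 0x93 = 0xB7.
P[1]: D(K, 0x58) = 0x4D; 0x4D ⊕ 0x31 = 0x7C.
P[2]: D(K, 0x00) = 0x15; 0x15 ⊕ 0x58 = 0x4D.
P[3]: D(K, 0x2D) = 0x38; 0x38 ⊕ 0x00 = 0x38.
P[4]: D(K, 0xA9) = 0xBC; 0xBC ⊕ 0x2D = 0x91.
P[5]: D(K, 0x37) = 0x22; 0x22 ⊕ 0xA9 = 0x8B.
Blocks that differ from the original plaintext: P[0], P[1].

P[0] = 0xB7, P[1] = 0x7C, P[2] = 0x4D, P[3] = 0x38, P[4] = 0x91, P[5] = 0x8B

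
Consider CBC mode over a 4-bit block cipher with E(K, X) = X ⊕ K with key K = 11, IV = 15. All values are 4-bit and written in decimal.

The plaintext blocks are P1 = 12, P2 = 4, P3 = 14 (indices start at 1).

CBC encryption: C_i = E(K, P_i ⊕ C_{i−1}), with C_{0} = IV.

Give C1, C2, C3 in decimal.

C1: P1 ⊕ 15 = 3; E(K, 3) = 8.
C2: P2 ⊕ 8 = 12; E(K, 12) = 7.
C3: P3 ⊕ 7 = 9; E(K, 9) = 2.

C1 = 8, C2 = 7, C3 = 2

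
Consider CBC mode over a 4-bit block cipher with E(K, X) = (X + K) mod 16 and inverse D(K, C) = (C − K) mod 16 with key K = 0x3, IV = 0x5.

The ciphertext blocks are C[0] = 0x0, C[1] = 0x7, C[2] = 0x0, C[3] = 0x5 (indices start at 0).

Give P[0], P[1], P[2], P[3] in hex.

P[0] = 0x8, P[1] = 0x4, P[2] = 0xA, P[3] = 0x2

CBC decryption: P_i = D(K, C_i) ⊕ C_{i−1}, with C_{−1} = IV.
P[0]: D(K, 0x0) = 0xD; 0xD ⊕ 0x5 = 0x8.
P[1]: D(K, 0x7) = 0x4; 0x4 ⊕ 0x0 = 0x4.
P[2]: D(K, 0x0) = 0xD; 0xD ⊕ 0x7 = 0xA.
P[3]: D(K, 0x5) = 0x2; 0x2 ⊕ 0x0 = 0x2.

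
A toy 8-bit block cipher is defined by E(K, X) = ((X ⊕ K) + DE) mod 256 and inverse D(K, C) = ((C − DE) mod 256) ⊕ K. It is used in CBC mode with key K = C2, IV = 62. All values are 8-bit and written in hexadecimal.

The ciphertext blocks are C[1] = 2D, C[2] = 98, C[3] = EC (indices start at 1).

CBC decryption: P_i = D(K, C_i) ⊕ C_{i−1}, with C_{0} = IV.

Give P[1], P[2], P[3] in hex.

P[1]: D(K, 2D) = 8D; 8D ⊕ 62 = EF.
P[2]: D(K, 98) = 78; 78 ⊕ 2D = 55.
P[3]: D(K, EC) = CC; CC ⊕ 98 = 54.

P[1] = EF, P[2] = 55, P[3] = 54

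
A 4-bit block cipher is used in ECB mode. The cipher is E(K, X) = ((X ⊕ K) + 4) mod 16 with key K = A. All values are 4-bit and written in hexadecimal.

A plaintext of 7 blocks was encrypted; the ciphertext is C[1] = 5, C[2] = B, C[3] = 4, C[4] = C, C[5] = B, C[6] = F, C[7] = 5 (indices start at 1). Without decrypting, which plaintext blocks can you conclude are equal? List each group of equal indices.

P[1] = P[7]; P[2] = P[5]

ECB encrypts each block independently with the same key, so equal ciphertext blocks imply equal plaintext blocks.
C[1] = C[7] = 5, so P[1] = P[7].
C[2] = C[5] = B, so P[2] = P[5].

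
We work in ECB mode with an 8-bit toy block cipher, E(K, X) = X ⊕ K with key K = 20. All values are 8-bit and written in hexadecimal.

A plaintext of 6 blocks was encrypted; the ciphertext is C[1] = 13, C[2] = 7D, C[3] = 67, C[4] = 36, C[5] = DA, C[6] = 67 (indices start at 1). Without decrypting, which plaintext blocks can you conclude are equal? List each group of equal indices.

ECB encrypts each block independently with the same key, so equal ciphertext blocks imply equal plaintext blocks.
C[3] = C[6] = 67, so P[3] = P[6].

P[3] = P[6]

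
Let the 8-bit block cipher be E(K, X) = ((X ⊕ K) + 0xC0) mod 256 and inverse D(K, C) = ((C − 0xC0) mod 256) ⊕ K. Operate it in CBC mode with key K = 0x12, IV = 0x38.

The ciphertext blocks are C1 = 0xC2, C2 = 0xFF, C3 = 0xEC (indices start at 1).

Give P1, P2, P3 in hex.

CBC decryption: P_i = D(K, C_i) ⊕ C_{i−1}, with C_{0} = IV.
P1: D(K, 0xC2) = 0x10; 0x10 ⊕ 0x38 = 0x28.
P2: D(K, 0xFF) = 0x2D; 0x2D ⊕ 0xC2 = 0xEF.
P3: D(K, 0xEC) = 0x3E; 0x3E ⊕ 0xFF = 0xC1.

P1 = 0x28, P2 = 0xEF, P3 = 0xC1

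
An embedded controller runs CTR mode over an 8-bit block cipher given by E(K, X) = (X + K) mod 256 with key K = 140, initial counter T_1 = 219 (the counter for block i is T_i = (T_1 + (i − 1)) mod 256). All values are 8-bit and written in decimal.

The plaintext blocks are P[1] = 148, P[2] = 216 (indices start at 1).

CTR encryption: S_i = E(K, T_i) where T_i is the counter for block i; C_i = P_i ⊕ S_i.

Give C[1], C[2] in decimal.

C[1] = 243, C[2] = 176

C[1]: T = 219, S = E(K, T) = 103; 148 ⊕ 103 = 243.
C[2]: T = 220, S = E(K, T) = 104; 216 ⊕ 104 = 176.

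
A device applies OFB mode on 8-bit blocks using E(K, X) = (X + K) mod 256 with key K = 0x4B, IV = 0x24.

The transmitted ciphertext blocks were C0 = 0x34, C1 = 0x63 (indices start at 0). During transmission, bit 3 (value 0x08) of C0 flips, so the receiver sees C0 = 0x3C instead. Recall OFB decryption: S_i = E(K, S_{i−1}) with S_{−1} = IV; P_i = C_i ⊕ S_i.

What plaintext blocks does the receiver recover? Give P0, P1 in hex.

P0 = 0x53, P1 = 0xD9

Only C0 changed, to 0x3C. In OFB, a change in C_i flips the same bit in P_i only; the keystream is unaffected. Decrypting the received ciphertext:
P0: S = E(K, 0x24) = 0x6F; 0x3C ⊕ 0x6F = 0x53.
P1: S = E(K, 0x6F) = 0xBA; 0x63 ⊕ 0xBA = 0xD9.
Blocks that differ from the original plaintext: P0.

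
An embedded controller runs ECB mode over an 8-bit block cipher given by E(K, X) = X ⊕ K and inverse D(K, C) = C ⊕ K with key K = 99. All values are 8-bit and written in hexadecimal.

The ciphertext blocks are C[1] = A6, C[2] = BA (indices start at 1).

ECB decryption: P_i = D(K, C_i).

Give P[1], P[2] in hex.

P[1] = 3F, P[2] = 23

P[1]: D(K, A6) = 3F.
P[2]: D(K, BA) = 23.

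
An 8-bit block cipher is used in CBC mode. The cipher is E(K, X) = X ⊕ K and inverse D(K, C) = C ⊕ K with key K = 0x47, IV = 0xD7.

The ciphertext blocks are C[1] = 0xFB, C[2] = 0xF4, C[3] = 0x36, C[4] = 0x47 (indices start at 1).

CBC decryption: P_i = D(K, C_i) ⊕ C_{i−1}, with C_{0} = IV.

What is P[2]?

P[2]: D(K, 0xF4) = 0xB3; 0xB3 ⊕ 0xFB = 0x48.

P[2] = 0x48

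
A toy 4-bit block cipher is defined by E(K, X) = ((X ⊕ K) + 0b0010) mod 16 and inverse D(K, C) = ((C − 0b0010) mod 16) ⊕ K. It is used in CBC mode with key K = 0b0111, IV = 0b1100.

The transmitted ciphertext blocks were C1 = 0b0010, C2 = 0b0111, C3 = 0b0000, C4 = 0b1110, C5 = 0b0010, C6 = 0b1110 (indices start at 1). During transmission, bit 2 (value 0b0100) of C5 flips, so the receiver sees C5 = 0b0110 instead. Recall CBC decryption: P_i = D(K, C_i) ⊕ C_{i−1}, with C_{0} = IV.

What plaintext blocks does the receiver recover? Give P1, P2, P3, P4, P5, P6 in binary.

Only C5 changed, to 0b0110. In CBC, a change in C_i garbles P_i and flips the same bit in P_{i+1}. Decrypting the received ciphertext:
P1: D(K, 0b0010) = 0b0111; 0b0111 ⊕ 0b1100 = 0b1011.
P2: D(K, 0b0111) = 0b0010; 0b0010 ⊕ 0b0010 = 0b0000.
P3: D(K, 0b0000) = 0b1001; 0b1001 ⊕ 0b0111 = 0b1110.
P4: D(K, 0b1110) = 0b1011; 0b1011 ⊕ 0b0000 = 0b1011.
P5: D(K, 0b0110) = 0b0011; 0b0011 ⊕ 0b1110 = 0b1101.
P6: D(K, 0b1110) = 0b1011; 0b1011 ⊕ 0b0110 = 0b1101.
Blocks that differ from the original plaintext: P5, P6.

P1 = 0b1011, P2 = 0b0000, P3 = 0b1110, P4 = 0b1011, P5 = 0b1101, P6 = 0b1101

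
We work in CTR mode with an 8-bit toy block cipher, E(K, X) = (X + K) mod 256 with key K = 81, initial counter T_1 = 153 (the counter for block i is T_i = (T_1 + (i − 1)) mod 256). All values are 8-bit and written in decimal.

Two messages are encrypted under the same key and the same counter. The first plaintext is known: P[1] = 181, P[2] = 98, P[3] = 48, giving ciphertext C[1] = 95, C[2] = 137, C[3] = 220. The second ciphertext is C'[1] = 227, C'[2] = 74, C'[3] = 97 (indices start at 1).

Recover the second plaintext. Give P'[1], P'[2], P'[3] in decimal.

In CTR with a reused counter, both messages share the same keystream S_i, so C_i ⊕ C'_i = P_i ⊕ P'_i and thus P'_i = P_i ⊕ C_i ⊕ C'_i.
P'[1]: 181 ⊕ 95 ⊕ 227 = 9.
P'[2]: 98 ⊕ 137 ⊕ 74 = 161.
P'[3]: 48 ⊕ 220 ⊕ 97 = 141.

P'[1] = 9, P'[2] = 161, P'[3] = 141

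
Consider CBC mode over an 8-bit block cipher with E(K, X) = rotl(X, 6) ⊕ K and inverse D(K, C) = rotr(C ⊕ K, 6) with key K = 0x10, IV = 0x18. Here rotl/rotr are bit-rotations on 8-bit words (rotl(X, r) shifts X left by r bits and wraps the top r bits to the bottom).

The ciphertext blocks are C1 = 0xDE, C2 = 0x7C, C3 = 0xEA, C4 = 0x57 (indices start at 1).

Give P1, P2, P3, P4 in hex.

P1 = 0x23, P2 = 0x6F, P3 = 0x97, P4 = 0xF7

CBC decryption: P_i = D(K, C_i) ⊕ C_{i−1}, with C_{0} = IV.
P1: D(K, 0xDE) = 0x3B; 0x3B ⊕ 0x18 = 0x23.
P2: D(K, 0x7C) = 0xB1; 0xB1 ⊕ 0xDE = 0x6F.
P3: D(K, 0xEA) = 0xEB; 0xEB ⊕ 0x7C = 0x97.
P4: D(K, 0x57) = 0x1D; 0x1D ⊕ 0xEA = 0xF7.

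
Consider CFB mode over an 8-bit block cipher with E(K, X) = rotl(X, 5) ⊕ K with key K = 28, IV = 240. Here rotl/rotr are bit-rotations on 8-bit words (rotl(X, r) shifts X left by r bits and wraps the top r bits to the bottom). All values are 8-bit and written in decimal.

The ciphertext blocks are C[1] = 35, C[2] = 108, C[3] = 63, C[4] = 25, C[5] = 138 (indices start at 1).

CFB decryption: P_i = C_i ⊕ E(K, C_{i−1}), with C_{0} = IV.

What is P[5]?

P[5]: E(K, 25) = 63; 138 ⊕ 63 = 181.

P[5] = 181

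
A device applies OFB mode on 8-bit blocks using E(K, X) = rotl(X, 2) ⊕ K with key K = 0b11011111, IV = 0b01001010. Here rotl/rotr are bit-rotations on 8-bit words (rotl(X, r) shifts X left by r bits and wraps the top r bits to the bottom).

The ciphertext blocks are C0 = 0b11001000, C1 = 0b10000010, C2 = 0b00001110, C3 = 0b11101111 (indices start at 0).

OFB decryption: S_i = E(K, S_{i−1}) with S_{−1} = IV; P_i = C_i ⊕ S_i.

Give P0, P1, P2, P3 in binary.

P0: S = E(K, 0b01001010) = 0b11110110; 0b11001000 ⊕ 0b11110110 = 0b00111110.
P1: S = E(K, 0b11110110) = 0b00000100; 0b10000010 ⊕ 0b00000100 = 0b10000110.
P2: S = E(K, 0b00000100) = 0b11001111; 0b00001110 ⊕ 0b11001111 = 0b11000001.
P3: S = E(K, 0b11001111) = 0b11100000; 0b11101111 ⊕ 0b11100000 = 0b00001111.

P0 = 0b00111110, P1 = 0b10000110, P2 = 0b11000001, P3 = 0b00001111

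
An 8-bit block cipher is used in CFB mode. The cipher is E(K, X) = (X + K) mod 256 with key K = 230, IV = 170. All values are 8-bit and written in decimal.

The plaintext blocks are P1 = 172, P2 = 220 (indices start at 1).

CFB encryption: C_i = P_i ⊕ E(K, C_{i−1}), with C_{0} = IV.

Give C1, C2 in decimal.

C1 = 60, C2 = 254

C1: E(K, 170) = 144; 172 ⊕ 144 = 60.
C2: E(K, 60) = 34; 220 ⊕ 34 = 254.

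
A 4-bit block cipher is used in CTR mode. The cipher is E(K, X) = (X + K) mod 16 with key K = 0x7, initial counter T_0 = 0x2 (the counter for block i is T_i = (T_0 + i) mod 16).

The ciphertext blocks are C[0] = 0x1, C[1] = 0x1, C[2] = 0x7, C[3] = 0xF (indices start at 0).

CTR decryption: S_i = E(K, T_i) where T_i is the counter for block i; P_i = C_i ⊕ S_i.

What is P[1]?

P[1]: T = 0x3, S = E(K, T) = 0xA; 0x1 ⊕ 0xA = 0xB.

P[1] = 0xB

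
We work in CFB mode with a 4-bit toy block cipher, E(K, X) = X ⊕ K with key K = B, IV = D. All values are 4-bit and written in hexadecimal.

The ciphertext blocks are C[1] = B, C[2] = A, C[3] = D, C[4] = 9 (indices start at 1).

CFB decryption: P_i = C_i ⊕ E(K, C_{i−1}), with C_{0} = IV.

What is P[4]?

P[4]: E(K, D) = 6; 9 ⊕ 6 = F.

P[4] = F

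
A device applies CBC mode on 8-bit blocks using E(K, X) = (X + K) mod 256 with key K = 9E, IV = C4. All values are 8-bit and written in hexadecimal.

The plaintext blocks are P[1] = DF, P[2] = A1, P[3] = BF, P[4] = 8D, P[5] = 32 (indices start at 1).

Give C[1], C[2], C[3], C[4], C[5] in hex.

C[1] = B9, C[2] = B6, C[3] = A7, C[4] = C8, C[5] = 98

CBC encryption: C_i = E(K, P_i ⊕ C_{i−1}), with C_{0} = IV.
C[1]: P[1] ⊕ C4 = 1B; E(K, 1B) = B9.
C[2]: P[2] ⊕ B9 = 18; E(K, 18) = B6.
C[3]: P[3] ⊕ B6 = 09; E(K, 09) = A7.
C[4]: P[4] ⊕ A7 = 2A; E(K, 2A) = C8.
C[5]: P[5] ⊕ C8 = FA; E(K, FA) = 98.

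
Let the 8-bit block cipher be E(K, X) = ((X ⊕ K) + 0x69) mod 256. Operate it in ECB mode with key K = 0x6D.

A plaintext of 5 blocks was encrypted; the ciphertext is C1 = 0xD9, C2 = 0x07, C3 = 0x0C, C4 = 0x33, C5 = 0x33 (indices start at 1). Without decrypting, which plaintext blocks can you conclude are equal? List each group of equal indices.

ECB encrypts each block independently with the same key, so equal ciphertext blocks imply equal plaintext blocks.
C4 = C5 = 0x33, so P4 = P5.

P4 = P5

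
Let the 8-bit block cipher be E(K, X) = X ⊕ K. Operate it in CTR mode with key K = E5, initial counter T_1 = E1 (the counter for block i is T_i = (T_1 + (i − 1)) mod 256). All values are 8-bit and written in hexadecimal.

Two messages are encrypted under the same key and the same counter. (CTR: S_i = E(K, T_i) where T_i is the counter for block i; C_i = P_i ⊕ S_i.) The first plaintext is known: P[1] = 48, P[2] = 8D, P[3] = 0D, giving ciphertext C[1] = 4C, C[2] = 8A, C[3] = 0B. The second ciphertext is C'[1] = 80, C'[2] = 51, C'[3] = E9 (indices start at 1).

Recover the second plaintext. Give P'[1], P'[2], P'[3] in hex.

P'[1] = 84, P'[2] = 56, P'[3] = EF

In CTR with a reused counter, both messages share the same keystream S_i, so C_i ⊕ C'_i = P_i ⊕ P'_i and thus P'_i = P_i ⊕ C_i ⊕ C'_i.
P'[1]: 48 ⊕ 4C ⊕ 80 = 84.
P'[2]: 8D ⊕ 8A ⊕ 51 = 56.
P'[3]: 0D ⊕ 0B ⊕ E9 = EF.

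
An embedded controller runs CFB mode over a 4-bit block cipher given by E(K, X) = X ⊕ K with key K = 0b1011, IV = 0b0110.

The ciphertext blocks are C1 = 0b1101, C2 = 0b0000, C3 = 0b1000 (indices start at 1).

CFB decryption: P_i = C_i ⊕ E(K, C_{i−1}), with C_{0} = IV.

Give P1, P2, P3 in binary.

P1: E(K, 0b0110) = 0b1101; 0b1101 ⊕ 0b1101 = 0b0000.
P2: E(K, 0b1101) = 0b0110; 0b0000 ⊕ 0b0110 = 0b0110.
P3: E(K, 0b0000) = 0b1011; 0b1000 ⊕ 0b1011 = 0b0011.

P1 = 0b0000, P2 = 0b0110, P3 = 0b0011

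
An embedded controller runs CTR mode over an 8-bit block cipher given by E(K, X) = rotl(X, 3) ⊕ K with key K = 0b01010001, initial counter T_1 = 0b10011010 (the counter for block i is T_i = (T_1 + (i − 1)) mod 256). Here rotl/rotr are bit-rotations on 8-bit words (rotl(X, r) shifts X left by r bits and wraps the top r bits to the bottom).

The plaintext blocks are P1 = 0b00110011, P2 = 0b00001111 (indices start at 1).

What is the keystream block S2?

CTR encryption: S_i = E(K, T_i) where T_i is the counter for block i; C_i = P_i ⊕ S_i.
C1: T = 0b10011010, S = E(K, T) = 0b10000101; 0b00110011 ⊕ 0b10000101 = 0b10110110.
C2: T = 0b10011011, S = E(K, T) = 0b10001101; 0b00001111 ⊕ 0b10001101 = 0b10000010.
So S2 = 0b10001101.

0b10001101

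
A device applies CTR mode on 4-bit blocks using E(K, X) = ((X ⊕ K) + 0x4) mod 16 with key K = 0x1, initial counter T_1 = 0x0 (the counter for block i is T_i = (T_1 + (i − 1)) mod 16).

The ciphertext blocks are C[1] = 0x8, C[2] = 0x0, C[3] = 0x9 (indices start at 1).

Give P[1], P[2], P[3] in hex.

CTR decryption: S_i = E(K, T_i) where T_i is the counter for block i; P_i = C_i ⊕ S_i.
P[1]: T = 0x0, S = E(K, T) = 0x5; 0x8 ⊕ 0x5 = 0xD.
P[2]: T = 0x1, S = E(K, T) = 0x4; 0x0 ⊕ 0x4 = 0x4.
P[3]: T = 0x2, S = E(K, T) = 0x7; 0x9 ⊕ 0x7 = 0xE.

P[1] = 0xD, P[2] = 0x4, P[3] = 0xE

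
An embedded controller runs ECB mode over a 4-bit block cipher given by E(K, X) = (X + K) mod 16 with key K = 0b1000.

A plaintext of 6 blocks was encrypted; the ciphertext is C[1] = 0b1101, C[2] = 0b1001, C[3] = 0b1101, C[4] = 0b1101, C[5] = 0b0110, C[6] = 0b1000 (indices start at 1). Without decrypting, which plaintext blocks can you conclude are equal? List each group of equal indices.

ECB encrypts each block independently with the same key, so equal ciphertext blocks imply equal plaintext blocks.
C[1] = C[3] = C[4] = 0b1101, so P[1] = P[3] = P[4].

P[1] = P[3] = P[4]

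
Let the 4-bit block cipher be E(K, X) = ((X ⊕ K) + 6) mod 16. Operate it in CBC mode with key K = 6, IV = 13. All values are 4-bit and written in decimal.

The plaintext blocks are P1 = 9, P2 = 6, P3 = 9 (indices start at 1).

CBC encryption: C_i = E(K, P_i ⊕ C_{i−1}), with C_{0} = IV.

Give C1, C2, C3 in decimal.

C1: P1 ⊕ 13 = 4; E(K, 4) = 8.
C2: P2 ⊕ 8 = 14; E(K, 14) = 14.
C3: P3 ⊕ 14 = 7; E(K, 7) = 7.

C1 = 8, C2 = 14, C3 = 7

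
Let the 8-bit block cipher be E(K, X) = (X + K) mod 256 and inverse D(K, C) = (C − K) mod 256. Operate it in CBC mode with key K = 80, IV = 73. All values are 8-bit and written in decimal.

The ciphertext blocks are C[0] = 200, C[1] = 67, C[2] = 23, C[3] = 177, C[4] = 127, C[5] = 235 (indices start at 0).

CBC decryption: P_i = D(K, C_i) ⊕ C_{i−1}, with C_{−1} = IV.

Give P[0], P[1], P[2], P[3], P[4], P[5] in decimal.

P[0]: D(K, 200) = 120; 120 ⊕ 73 = 49.
P[1]: D(K, 67) = 243; 243 ⊕ 200 = 59.
P[2]: D(K, 23) = 199; 199 ⊕ 67 = 132.
P[3]: D(K, 177) = 97; 97 ⊕ 23 = 118.
P[4]: D(K, 127) = 47; 47 ⊕ 177 = 158.
P[5]: D(K, 235) = 155; 155 ⊕ 127 = 228.

P[0] = 49, P[1] = 59, P[2] = 132, P[3] = 118, P[4] = 158, P[5] = 228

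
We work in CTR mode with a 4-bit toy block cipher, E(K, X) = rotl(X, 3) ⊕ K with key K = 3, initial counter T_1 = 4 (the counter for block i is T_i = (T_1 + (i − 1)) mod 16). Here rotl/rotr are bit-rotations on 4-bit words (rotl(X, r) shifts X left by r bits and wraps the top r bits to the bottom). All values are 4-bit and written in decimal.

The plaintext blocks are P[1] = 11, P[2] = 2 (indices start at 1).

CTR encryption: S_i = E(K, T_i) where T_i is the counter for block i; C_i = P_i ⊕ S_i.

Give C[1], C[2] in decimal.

C[1]: T = 4, S = E(K, T) = 1; 11 ⊕ 1 = 10.
C[2]: T = 5, S = E(K, T) = 9; 2 ⊕ 9 = 11.

C[1] = 10, C[2] = 11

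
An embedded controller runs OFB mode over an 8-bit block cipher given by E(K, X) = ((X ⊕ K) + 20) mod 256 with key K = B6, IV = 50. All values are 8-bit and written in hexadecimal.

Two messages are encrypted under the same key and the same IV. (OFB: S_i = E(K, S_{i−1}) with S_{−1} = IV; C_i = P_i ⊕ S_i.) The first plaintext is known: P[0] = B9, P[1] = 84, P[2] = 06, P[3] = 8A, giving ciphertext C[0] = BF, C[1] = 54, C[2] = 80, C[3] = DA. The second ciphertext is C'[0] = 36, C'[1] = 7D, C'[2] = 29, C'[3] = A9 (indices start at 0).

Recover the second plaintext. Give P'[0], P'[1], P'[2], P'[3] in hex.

P'[0] = 30, P'[1] = AD, P'[2] = AF, P'[3] = F9

In OFB with a reused IV, both messages share the same keystream S_i, so C_i ⊕ C'_i = P_i ⊕ P'_i and thus P'_i = P_i ⊕ C_i ⊕ C'_i.
P'[0]: B9 ⊕ BF ⊕ 36 = 30.
P'[1]: 84 ⊕ 54 ⊕ 7D = AD.
P'[2]: 06 ⊕ 80 ⊕ 29 = AF.
P'[3]: 8A ⊕ DA ⊕ A9 = F9.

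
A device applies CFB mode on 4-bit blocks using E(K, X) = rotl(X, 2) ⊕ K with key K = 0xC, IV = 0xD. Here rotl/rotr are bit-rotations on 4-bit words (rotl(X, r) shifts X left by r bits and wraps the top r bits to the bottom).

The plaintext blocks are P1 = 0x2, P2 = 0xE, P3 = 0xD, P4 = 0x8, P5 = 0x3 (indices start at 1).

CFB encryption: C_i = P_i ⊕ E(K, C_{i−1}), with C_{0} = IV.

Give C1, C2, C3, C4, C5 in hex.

C1 = 0x9, C2 = 0x4, C3 = 0x0, C4 = 0x4, C5 = 0xE

C1: E(K, 0xD) = 0xB; 0x2 ⊕ 0xB = 0x9.
C2: E(K, 0x9) = 0xA; 0xE ⊕ 0xA = 0x4.
C3: E(K, 0x4) = 0xD; 0xD ⊕ 0xD = 0x0.
C4: E(K, 0x0) = 0xC; 0x8 ⊕ 0xC = 0x4.
C5: E(K, 0x4) = 0xD; 0x3 ⊕ 0xD = 0xE.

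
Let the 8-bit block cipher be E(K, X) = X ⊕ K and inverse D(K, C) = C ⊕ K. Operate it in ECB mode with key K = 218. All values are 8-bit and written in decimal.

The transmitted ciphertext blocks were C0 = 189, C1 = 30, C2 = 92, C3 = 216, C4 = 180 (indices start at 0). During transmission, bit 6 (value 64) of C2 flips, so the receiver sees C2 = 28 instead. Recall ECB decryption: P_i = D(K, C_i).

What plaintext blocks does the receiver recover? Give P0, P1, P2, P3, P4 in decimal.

P0 = 103, P1 = 196, P2 = 198, P3 = 2, P4 = 110

Only C2 changed, to 28. In ECB, a change in C_i affects only P_i. Decrypting the received ciphertext:
P0: D(K, 189) = 103.
P1: D(K, 30) = 196.
P2: D(K, 28) = 198.
P3: D(K, 216) = 2.
P4: D(K, 180) = 110.
Blocks that differ from the original plaintext: P2.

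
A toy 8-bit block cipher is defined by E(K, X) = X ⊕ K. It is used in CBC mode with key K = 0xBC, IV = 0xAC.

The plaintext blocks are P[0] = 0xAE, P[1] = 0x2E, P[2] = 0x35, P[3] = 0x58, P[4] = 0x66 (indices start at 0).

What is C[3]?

CBC encryption: C_i = E(K, P_i ⊕ C_{i−1}), with C_{−1} = IV.
C[0]: P[0] ⊕ 0xAC = 0x02; E(K, 0x02) = 0xBE.
C[1]: P[1] ⊕ 0xBE = 0x90; E(K, 0x90) = 0x2C.
C[2]: P[2] ⊕ 0x2C = 0x19; E(K, 0x19) = 0xA5.
C[3]: P[3] ⊕ 0xA5 = 0xFD; E(K, 0xFD) = 0x41.

C[3] = 0x41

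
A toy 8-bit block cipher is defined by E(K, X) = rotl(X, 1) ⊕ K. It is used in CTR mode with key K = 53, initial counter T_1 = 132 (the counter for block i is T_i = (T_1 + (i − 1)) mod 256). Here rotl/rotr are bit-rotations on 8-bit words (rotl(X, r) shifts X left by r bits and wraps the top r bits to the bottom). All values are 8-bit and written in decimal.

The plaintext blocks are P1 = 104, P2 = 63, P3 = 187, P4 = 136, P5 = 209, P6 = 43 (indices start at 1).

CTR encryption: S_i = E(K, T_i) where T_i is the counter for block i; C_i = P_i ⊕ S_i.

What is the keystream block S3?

56

C1: T = 132, S = E(K, T) = 60; 104 ⊕ 60 = 84.
C2: T = 133, S = E(K, T) = 62; 63 ⊕ 62 = 1.
C3: T = 134, S = E(K, T) = 56; 187 ⊕ 56 = 131.
So S3 = 56.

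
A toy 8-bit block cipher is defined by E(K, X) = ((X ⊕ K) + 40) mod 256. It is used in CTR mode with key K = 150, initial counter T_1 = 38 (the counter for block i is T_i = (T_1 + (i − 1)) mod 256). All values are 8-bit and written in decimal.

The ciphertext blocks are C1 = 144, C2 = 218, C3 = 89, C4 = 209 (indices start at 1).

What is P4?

CTR decryption: S_i = E(K, T_i) where T_i is the counter for block i; P_i = C_i ⊕ S_i.
P4: T = 41, S = E(K, T) = 231; 209 ⊕ 231 = 54.

P4 = 54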